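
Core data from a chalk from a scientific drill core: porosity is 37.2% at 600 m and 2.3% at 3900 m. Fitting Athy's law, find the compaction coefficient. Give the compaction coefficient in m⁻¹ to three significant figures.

Working in km (1 km = 1000 m; β in km⁻¹ = β in m⁻¹ × 1000):
Athy: n(d) = n₀ e^(−βd) ⇒ n₁/n₂ = e^{β(d₂−d₁)} ⇒ β = ln(n₁/n₂)/(d₂−d₁)
β = ln(0.372/0.023) / (3.9 − 0.6) = ln(16.17) / 3.3 = 2.7834 / 3.3 = 0.8435 km⁻¹

0.000843 m⁻¹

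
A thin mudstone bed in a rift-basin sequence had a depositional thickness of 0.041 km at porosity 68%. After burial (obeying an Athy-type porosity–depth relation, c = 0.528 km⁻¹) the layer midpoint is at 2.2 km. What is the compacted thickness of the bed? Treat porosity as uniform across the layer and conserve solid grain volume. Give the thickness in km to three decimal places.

Porosity at 2.2 km: φ = 0.68·exp(−0.528×2.2) = 0.2128
Solid-volume conservation: h(1−φ) = h₀(1−φ₀) ⇒ h = h₀·(1−φ₀)/(1−φ)
h = 0.041 × (1 − 0.68)/(1 − 0.2128) = 0.041 × 0.4065 = 0.0167 km

0.017 km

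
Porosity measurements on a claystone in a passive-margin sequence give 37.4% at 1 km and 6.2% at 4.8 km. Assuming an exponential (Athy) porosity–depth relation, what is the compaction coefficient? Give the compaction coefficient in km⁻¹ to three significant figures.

0.473 km⁻¹

Athy: n(d) = n₀ e^(−kd) ⇒ n₁/n₂ = e^{k(d₂−d₁)} ⇒ k = ln(n₁/n₂)/(d₂−d₁)
k = ln(0.374/0.062) / (4.8 − 1) = ln(6.032) / 3.8 = 1.7971 / 3.8 = 0.4729 km⁻¹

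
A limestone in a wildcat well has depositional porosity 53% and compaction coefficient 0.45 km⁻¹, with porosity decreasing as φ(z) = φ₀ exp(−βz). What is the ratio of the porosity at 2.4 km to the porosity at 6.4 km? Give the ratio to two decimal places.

φ(z₁)/φ(z₂) = e^(−β·z₁)/e^(−β·z₂) = e^{β(z₂−z₁)}
= exp(0.45 × 4) = exp(1.8) = 6.0496

6.05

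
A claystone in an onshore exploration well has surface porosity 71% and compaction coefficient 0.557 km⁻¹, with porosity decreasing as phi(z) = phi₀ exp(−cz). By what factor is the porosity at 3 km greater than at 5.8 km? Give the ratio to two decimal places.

4.76

phi(z₁)/phi(z₂) = e^(−c·z₁)/e^(−c·z₂) = e^{c(z₂−z₁)}
= exp(0.557 × 2.8) = exp(1.56) = 4.7569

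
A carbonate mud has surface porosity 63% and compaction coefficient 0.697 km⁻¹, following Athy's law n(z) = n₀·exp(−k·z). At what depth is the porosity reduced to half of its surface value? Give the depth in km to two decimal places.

n/n₀ = 1/2 ⇒ exp(−k·z) = 1/2 ⇒ z = ln(2) / k
z = 0.6931 / 0.697 = 0.994 km

0.99 km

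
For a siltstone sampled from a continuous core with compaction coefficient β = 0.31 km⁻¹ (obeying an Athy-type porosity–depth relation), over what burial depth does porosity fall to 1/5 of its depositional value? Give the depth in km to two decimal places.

5.19 km

φ/φ₀ = 1/5 ⇒ exp(−β·Z) = 1/5 ⇒ Z = ln(5) / β
Z = 1.6094 / 0.31 = 5.192 km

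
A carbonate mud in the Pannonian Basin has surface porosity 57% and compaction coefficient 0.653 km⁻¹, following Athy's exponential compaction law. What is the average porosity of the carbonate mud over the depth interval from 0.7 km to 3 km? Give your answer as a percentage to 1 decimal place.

18.7%

⟨φ⟩ = (1/(z₂−z₁)) ∫ φ₀ e^(−kz) dz = φ₀·(e^(−k·z₁) − e^(−k·z₂)) / (k·(z₂−z₁))
e^(−0.653×0.7) = 0.6331; e^(−0.653×3) = 0.1410
⟨φ⟩ = 0.57 × (0.6331 − 0.1410) / (0.653 × 2.3) = 0.57 × 0.3277 = 0.1868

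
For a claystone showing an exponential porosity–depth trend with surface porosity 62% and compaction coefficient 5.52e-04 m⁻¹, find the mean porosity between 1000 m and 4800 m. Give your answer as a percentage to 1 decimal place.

14.9%

Working in km (1 km = 1000 m; c in km⁻¹ = c in m⁻¹ × 1000):
⟨φ⟩ = (1/(Z₂−Z₁)) ∫ φ₀ e^(−cZ) dZ = φ₀·(e^(−c·Z₁) − e^(−c·Z₂)) / (c·(Z₂−Z₁))
e^(−0.552×1) = 0.5758; e^(−0.552×4.8) = 0.0707
⟨φ⟩ = 0.62 × (0.5758 − 0.0707) / (0.552 × 3.8) = 0.62 × 0.2408 = 0.1493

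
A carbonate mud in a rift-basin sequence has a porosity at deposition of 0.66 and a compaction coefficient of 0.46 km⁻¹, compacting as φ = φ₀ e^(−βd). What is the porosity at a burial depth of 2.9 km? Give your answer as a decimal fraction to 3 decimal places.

φ = φ₀·exp(−β·d) = 0.66 × exp(−0.46 × 2.9) = 0.66 × exp(−1.334)
  = 0.66 × 0.2634 = 0.1739

0.174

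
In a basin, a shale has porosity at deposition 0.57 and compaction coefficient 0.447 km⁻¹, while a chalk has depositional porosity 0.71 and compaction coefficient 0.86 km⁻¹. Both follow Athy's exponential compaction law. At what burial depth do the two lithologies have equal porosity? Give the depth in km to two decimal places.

0.53 km

Set n₀ₐ e^(−cₐd) = n₀ᵦ e^(−cᵦd) ⇒ ln(n₀ₐ/n₀ᵦ) = (cₐ − cᵦ)·d
d = ln(0.57/0.71) / (0.447 − 0.86) = -0.2196 / -0.413 = 0.532 km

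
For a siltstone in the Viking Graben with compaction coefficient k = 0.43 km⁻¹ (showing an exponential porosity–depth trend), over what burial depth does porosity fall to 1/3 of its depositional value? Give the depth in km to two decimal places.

φ/φ₀ = 1/3 ⇒ exp(−k·z) = 1/3 ⇒ z = ln(3) / k
z = 1.0986 / 0.43 = 2.555 km

2.55 km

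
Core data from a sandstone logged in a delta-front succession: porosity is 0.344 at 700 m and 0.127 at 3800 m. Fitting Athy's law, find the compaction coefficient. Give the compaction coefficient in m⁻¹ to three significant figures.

Working in km (1 km = 1000 m; k in km⁻¹ = k in m⁻¹ × 1000):
Athy: phi(d) = phi₀ e^(−kd) ⇒ phi₁/phi₂ = e^{k(d₂−d₁)} ⇒ k = ln(phi₁/phi₂)/(d₂−d₁)
k = ln(0.344/0.127) / (3.8 − 0.7) = ln(2.709) / 3.1 = 0.9965 / 3.1 = 0.3214 km⁻¹

0.000321 m⁻¹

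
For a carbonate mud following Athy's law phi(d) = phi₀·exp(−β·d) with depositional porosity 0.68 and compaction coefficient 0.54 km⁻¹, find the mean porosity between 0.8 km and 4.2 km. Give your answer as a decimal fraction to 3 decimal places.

0.202

⟨phi⟩ = (1/(d₂−d₁)) ∫ phi₀ e^(−βd) dd = phi₀·(e^(−β·d₁) − e^(−β·d₂)) / (β·(d₂−d₁))
e^(−0.54×0.8) = 0.6492; e^(−0.54×4.2) = 0.1035
⟨phi⟩ = 0.68 × (0.6492 − 0.1035) / (0.54 × 3.4) = 0.68 × 0.2972 = 0.2021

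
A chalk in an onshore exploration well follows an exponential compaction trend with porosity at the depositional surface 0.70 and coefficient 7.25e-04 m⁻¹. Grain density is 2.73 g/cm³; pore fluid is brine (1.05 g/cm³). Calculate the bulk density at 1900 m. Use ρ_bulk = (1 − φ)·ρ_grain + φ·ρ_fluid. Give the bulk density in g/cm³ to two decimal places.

Working in km (1 km = 1000 m; k in km⁻¹ = k in m⁻¹ × 1000):
Porosity at depth: φ = 0.7·exp(−0.725×1.9) = 0.7×0.2522 = 0.1765
Bulk density: ρ_b = (1−φ)ρ_g + φ·ρ_f = 0.8235×2.73 + 0.1765×1.05
       = 2.248 + 0.185 = 2.433 g/cm³

2.43 g/cm³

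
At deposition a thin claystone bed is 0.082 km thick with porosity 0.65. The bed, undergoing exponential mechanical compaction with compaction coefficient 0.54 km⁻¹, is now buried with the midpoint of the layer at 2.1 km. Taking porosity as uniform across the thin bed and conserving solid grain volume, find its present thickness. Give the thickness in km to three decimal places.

0.036 km

Porosity at 2.1 km: phi = 0.65·exp(−0.54×2.1) = 0.2091
Solid-volume conservation: h(1−phi) = h₀(1−phi₀) ⇒ h = h₀·(1−phi₀)/(1−phi)
h = 0.082 × (1 − 0.65)/(1 − 0.2091) = 0.082 × 0.4426 = 0.0363 km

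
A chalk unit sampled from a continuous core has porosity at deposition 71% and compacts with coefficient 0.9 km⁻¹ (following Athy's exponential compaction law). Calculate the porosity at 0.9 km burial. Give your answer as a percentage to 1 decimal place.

31.6%

n = n₀·exp(−β·Z) = 0.71 × exp(−0.9 × 0.9) = 0.71 × exp(−0.81)
  = 0.71 × 0.4449 = 0.3158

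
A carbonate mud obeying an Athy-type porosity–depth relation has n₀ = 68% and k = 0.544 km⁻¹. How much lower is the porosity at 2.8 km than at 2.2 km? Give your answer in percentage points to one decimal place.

n(2.2) = 0.68·e^(−0.544×2.2) = 0.2055
n(2.8) = 0.68·e^(−0.544×2.8) = 0.1482
Δn = 0.2055 − 0.1482 = 0.0572

5.7 percentage points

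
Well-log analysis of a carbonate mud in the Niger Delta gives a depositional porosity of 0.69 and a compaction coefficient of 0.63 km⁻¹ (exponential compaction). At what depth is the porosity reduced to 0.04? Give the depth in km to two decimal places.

4.52 km

Invert Athy's law: Z = ln(phi₀/phi) / β
Z = ln(0.69/0.04) / 0.63 = ln(17.25) / 0.63 = 2.8478 / 0.63 = 4.520 km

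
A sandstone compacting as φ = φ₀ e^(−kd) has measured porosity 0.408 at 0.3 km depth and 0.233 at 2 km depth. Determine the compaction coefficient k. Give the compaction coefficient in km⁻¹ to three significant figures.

Athy: φ(d) = φ₀ e^(−kd) ⇒ φ₁/φ₂ = e^{k(d₂−d₁)} ⇒ k = ln(φ₁/φ₂)/(d₂−d₁)
k = ln(0.408/0.233) / (2 − 0.3) = ln(1.751) / 1.7 = 0.5602 / 1.7 = 0.3295 km⁻¹

0.330 km⁻¹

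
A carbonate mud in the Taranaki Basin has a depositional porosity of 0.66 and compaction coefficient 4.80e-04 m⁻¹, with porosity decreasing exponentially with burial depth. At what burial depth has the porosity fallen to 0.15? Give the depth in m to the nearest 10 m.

Working in km (1 km = 1000 m; c in km⁻¹ = c in m⁻¹ × 1000):
Invert Athy's law: d = ln(φ₀/φ) / c
d = ln(0.66/0.15) / 0.48 = ln(4.4) / 0.48 = 1.4816 / 0.48 = 3.087 km

3090 m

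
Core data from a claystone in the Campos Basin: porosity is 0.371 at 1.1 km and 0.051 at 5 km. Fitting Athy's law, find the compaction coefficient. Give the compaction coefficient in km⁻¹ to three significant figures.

0.509 km⁻¹

Athy: n(d) = n₀ e^(−cd) ⇒ n₁/n₂ = e^{c(d₂−d₁)} ⇒ c = ln(n₁/n₂)/(d₂−d₁)
c = ln(0.371/0.051) / (5 − 1.1) = ln(7.275) / 3.9 = 1.9844 / 3.9 = 0.5088 km⁻¹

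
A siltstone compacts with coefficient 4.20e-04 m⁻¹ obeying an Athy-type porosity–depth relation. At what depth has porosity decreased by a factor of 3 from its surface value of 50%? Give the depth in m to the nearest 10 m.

Working in km (1 km = 1000 m; c in km⁻¹ = c in m⁻¹ × 1000):
phi/phi₀ = 1/3 ⇒ exp(−c·z) = 1/3 ⇒ z = ln(3) / c
z = 1.0986 / 0.42 = 2.616 km

2620 m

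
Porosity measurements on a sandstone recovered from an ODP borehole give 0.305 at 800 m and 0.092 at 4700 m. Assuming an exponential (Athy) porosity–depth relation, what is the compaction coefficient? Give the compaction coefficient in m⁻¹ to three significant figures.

0.000307 m⁻¹

Working in km (1 km = 1000 m; k in km⁻¹ = k in m⁻¹ × 1000):
Athy: n(z) = n₀ e^(−kz) ⇒ n₁/n₂ = e^{k(z₂−z₁)} ⇒ k = ln(n₁/n₂)/(z₂−z₁)
k = ln(0.305/0.092) / (4.7 − 0.8) = ln(3.315) / 3.9 = 1.1985 / 3.9 = 0.3073 km⁻¹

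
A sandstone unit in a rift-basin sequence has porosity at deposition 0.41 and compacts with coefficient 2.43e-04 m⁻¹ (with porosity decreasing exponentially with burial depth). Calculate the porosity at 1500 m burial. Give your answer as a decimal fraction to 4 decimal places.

Working in km (1 km = 1000 m; c in km⁻¹ = c in m⁻¹ × 1000):
φ = φ₀·exp(−c·z) = 0.41 × exp(−0.243 × 1.5) = 0.41 × exp(−0.3645)
  = 0.41 × 0.6945 = 0.2848

0.2848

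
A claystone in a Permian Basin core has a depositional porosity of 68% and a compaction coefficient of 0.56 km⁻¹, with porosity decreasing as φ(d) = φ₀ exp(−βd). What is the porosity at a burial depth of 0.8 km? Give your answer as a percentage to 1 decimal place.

43.4%

φ = φ₀·exp(−β·d) = 0.68 × exp(−0.56 × 0.8) = 0.68 × exp(−0.448)
  = 0.68 × 0.6389 = 0.4345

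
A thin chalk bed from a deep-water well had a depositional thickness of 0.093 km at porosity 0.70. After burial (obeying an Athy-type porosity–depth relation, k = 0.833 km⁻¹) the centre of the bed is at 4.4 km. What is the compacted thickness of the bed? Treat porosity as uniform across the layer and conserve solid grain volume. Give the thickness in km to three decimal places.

0.028 km

Porosity at 4.4 km: n = 0.7·exp(−0.833×4.4) = 0.0179
Solid-volume conservation: h(1−n) = h₀(1−n₀) ⇒ h = h₀·(1−n₀)/(1−n)
h = 0.093 × (1 − 0.7)/(1 − 0.0179) = 0.093 × 0.3055 = 0.0284 km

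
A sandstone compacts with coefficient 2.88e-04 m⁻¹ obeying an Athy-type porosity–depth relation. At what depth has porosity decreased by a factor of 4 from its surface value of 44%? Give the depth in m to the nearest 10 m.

4810 m

Working in km (1 km = 1000 m; k in km⁻¹ = k in m⁻¹ × 1000):
n/n₀ = 1/4 ⇒ exp(−k·Z) = 1/4 ⇒ Z = ln(4) / k
Z = 1.3863 / 0.288 = 4.814 km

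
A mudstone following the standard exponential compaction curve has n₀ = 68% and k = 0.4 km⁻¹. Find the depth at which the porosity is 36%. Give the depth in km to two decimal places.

1.59 km

Invert Athy's law: z = ln(n₀/n) / k
z = ln(0.68/0.36) / 0.4 = ln(1.889) / 0.4 = 0.6360 / 0.4 = 1.590 km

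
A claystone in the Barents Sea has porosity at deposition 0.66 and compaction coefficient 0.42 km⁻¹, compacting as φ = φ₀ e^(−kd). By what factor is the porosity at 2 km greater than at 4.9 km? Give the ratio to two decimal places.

φ(d₁)/φ(d₂) = e^(−k·d₁)/e^(−k·d₂) = e^{k(d₂−d₁)}
= exp(0.42 × 2.9) = exp(1.218) = 3.3804

3.38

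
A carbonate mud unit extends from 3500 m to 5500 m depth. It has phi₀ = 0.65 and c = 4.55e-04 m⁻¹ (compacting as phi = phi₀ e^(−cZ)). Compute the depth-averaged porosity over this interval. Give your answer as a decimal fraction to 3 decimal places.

0.087

Working in km (1 km = 1000 m; c in km⁻¹ = c in m⁻¹ × 1000):
⟨phi⟩ = (1/(Z₂−Z₁)) ∫ phi₀ e^(−cZ) dZ = phi₀·(e^(−c·Z₁) − e^(−c·Z₂)) / (c·(Z₂−Z₁))
e^(−0.455×3.5) = 0.2034; e^(−0.455×5.5) = 0.0819
⟨phi⟩ = 0.65 × (0.2034 − 0.0819) / (0.455 × 2) = 0.65 × 0.1336 = 0.0868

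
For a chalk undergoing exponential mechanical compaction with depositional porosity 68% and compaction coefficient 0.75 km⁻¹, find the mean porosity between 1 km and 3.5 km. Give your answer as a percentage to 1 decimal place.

14.5%

⟨n⟩ = (1/(Z₂−Z₁)) ∫ n₀ e^(−kZ) dZ = n₀·(e^(−k·Z₁) − e^(−k·Z₂)) / (k·(Z₂−Z₁))
e^(−0.75×1) = 0.4724; e^(−0.75×3.5) = 0.0724
⟨n⟩ = 0.68 × (0.4724 − 0.0724) / (0.75 × 2.5) = 0.68 × 0.2133 = 0.1450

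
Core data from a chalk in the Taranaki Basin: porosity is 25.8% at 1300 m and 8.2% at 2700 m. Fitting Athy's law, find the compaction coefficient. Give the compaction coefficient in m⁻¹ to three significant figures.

Working in km (1 km = 1000 m; β in km⁻¹ = β in m⁻¹ × 1000):
Athy: phi(d) = phi₀ e^(−βd) ⇒ phi₁/phi₂ = e^{β(d₂−d₁)} ⇒ β = ln(phi₁/phi₂)/(d₂−d₁)
β = ln(0.258/0.082) / (2.7 − 1.3) = ln(3.146) / 1.4 = 1.1462 / 1.4 = 0.8187 km⁻¹

0.000819 m⁻¹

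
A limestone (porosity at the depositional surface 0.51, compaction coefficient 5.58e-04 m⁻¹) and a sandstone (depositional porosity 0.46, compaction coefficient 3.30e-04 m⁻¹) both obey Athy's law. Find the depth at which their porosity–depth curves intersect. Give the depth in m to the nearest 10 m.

450 m

Working in km (1 km = 1000 m; β in km⁻¹ = β in m⁻¹ × 1000):
Set φ₀ₐ e^(−βₐz) = φ₀ᵦ e^(−βᵦz) ⇒ ln(φ₀ₐ/φ₀ᵦ) = (βₐ − βᵦ)·z
z = ln(0.51/0.46) / (0.558 − 0.33) = 0.1032 / 0.228 = 0.453 km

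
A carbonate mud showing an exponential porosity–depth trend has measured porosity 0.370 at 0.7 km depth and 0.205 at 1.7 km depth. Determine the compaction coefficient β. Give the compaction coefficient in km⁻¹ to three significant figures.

Athy: phi(z) = phi₀ e^(−βz) ⇒ phi₁/phi₂ = e^{β(z₂−z₁)} ⇒ β = ln(phi₁/phi₂)/(z₂−z₁)
β = ln(0.37/0.205) / (1.7 − 0.7) = ln(1.805) / 1 = 0.5905 / 1 = 0.5905 km⁻¹

0.590 km⁻¹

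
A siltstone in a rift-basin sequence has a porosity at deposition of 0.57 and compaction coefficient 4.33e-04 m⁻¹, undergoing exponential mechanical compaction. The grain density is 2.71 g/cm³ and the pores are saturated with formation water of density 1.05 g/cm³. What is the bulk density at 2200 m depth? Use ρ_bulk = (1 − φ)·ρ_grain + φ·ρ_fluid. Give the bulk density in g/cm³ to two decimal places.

Working in km (1 km = 1000 m; k in km⁻¹ = k in m⁻¹ × 1000):
Porosity at depth: n = 0.57·exp(−0.433×2.2) = 0.57×0.3857 = 0.2199
Bulk density: ρ_b = (1−n)ρ_g + n·ρ_f = 0.7801×2.71 + 0.2199×1.05
       = 2.114 + 0.231 = 2.345 g/cm³

2.35 g/cm³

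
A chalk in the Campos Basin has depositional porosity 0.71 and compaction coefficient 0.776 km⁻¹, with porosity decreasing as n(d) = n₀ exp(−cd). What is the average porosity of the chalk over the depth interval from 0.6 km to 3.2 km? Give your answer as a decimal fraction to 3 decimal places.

0.192

⟨n⟩ = (1/(d₂−d₁)) ∫ n₀ e^(−cd) dd = n₀·(e^(−c·d₁) − e^(−c·d₂)) / (c·(d₂−d₁))
e^(−0.776×0.6) = 0.6278; e^(−0.776×3.2) = 0.0835
⟨n⟩ = 0.71 × (0.6278 − 0.0835) / (0.776 × 2.6) = 0.71 × 0.2698 = 0.1915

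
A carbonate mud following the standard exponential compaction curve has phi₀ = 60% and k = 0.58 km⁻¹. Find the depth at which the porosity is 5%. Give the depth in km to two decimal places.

Invert Athy's law: z = ln(phi₀/phi) / k
z = ln(0.6/0.05) / 0.58 = ln(12) / 0.58 = 2.4849 / 0.58 = 4.284 km

4.28 km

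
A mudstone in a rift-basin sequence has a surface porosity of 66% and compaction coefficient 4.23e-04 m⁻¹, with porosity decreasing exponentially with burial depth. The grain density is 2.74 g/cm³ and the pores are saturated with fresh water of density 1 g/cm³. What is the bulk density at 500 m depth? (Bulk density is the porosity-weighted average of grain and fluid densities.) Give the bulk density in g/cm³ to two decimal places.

Working in km (1 km = 1000 m; k in km⁻¹ = k in m⁻¹ × 1000):
Porosity at depth: phi = 0.66·exp(−0.423×0.5) = 0.66×0.8094 = 0.5342
Bulk density: ρ_b = (1−phi)ρ_g + phi·ρ_f = 0.4658×2.74 + 0.5342×1
       = 1.276 + 0.534 = 1.811 g/cm³

1.81 g/cm³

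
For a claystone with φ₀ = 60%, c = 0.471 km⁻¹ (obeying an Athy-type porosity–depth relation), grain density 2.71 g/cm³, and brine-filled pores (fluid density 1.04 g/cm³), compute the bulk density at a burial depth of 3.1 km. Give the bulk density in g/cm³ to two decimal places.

Porosity at depth: φ = 0.6·exp(−0.471×3.1) = 0.6×0.2322 = 0.1393
Bulk density: ρ_b = (1−φ)ρ_g + φ·ρ_f = 0.8607×2.71 + 0.1393×1.04
       = 2.332 + 0.145 = 2.477 g/cm³

2.48 g/cm³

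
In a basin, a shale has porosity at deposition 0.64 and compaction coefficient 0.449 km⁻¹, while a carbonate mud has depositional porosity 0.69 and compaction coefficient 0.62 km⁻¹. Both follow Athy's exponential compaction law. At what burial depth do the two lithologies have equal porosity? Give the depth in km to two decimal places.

0.44 km

Set phi₀ₐ e^(−kₐz) = phi₀ᵦ e^(−kᵦz) ⇒ ln(phi₀ₐ/phi₀ᵦ) = (kₐ − kᵦ)·z
z = ln(0.64/0.69) / (0.449 − 0.62) = -0.0752 / -0.171 = 0.440 km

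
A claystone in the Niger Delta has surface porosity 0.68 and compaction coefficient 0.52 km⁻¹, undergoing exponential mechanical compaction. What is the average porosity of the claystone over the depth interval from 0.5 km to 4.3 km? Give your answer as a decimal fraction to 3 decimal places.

⟨phi⟩ = (1/(Z₂−Z₁)) ∫ phi₀ e^(−kZ) dZ = phi₀·(e^(−k·Z₁) − e^(−k·Z₂)) / (k·(Z₂−Z₁))
e^(−0.52×0.5) = 0.7711; e^(−0.52×4.3) = 0.1069
⟨phi⟩ = 0.68 × (0.7711 − 0.1069) / (0.52 × 3.8) = 0.68 × 0.3361 = 0.2286

0.229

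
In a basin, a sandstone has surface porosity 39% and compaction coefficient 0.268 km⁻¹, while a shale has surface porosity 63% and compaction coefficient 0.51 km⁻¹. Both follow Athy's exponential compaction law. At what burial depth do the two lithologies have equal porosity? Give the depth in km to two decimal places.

1.98 km

Set φ₀ₐ e^(−kₐz) = φ₀ᵦ e^(−kᵦz) ⇒ ln(φ₀ₐ/φ₀ᵦ) = (kₐ − kᵦ)·z
z = ln(0.39/0.63) / (0.268 − 0.51) = -0.4796 / -0.242 = 1.982 km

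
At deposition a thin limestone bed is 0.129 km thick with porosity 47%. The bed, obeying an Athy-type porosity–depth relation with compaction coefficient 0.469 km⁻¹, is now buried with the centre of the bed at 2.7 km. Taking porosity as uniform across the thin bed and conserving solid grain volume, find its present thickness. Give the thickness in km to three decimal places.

Porosity at 2.7 km: phi = 0.47·exp(−0.469×2.7) = 0.1325
Solid-volume conservation: h(1−phi) = h₀(1−phi₀) ⇒ h = h₀·(1−phi₀)/(1−phi)
h = 0.129 × (1 − 0.47)/(1 − 0.1325) = 0.129 × 0.6109 = 0.0788 km

0.079 km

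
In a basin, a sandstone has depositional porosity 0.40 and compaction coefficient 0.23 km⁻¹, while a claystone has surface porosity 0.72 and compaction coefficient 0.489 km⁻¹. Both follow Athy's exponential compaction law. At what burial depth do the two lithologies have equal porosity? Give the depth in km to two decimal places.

2.27 km

Set φ₀ₐ e^(−kₐZ) = φ₀ᵦ e^(−kᵦZ) ⇒ ln(φ₀ₐ/φ₀ᵦ) = (kₐ − kᵦ)·Z
Z = ln(0.4/0.72) / (0.23 − 0.489) = -0.5878 / -0.259 = 2.269 km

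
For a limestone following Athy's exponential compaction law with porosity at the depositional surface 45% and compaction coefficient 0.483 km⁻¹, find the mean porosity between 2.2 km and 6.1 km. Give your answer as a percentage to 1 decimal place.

7.0%

⟨phi⟩ = (1/(z₂−z₁)) ∫ phi₀ e^(−βz) dz = phi₀·(e^(−β·z₁) − e^(−β·z₂)) / (β·(z₂−z₁))
e^(−0.483×2.2) = 0.3456; e^(−0.483×6.1) = 0.0525
⟨phi⟩ = 0.45 × (0.3456 − 0.0525) / (0.483 × 3.9) = 0.45 × 0.1556 = 0.0700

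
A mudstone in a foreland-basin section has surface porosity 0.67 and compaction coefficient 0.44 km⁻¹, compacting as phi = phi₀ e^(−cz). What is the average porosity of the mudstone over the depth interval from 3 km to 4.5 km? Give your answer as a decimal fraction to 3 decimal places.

0.131

⟨phi⟩ = (1/(z₂−z₁)) ∫ phi₀ e^(−cz) dz = phi₀·(e^(−c·z₁) − e^(−c·z₂)) / (c·(z₂−z₁))
e^(−0.44×3) = 0.2671; e^(−0.44×4.5) = 0.1381
⟨phi⟩ = 0.67 × (0.2671 − 0.1381) / (0.44 × 1.5) = 0.67 × 0.1956 = 0.1310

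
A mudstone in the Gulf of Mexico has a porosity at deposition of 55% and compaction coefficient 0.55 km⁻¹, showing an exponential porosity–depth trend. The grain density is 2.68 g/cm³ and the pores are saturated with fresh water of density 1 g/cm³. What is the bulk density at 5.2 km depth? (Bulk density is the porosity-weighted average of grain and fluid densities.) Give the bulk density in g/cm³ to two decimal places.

Porosity at depth: n = 0.55·exp(−0.55×5.2) = 0.55×0.0573 = 0.0315
Bulk density: ρ_b = (1−n)ρ_g + n·ρ_f = 0.9685×2.68 + 0.0315×1
       = 2.596 + 0.031 = 2.627 g/cm³

2.63 g/cm³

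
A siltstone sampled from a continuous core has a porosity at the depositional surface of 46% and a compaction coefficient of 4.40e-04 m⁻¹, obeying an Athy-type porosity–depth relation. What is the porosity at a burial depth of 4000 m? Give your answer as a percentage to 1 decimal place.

7.9%

Working in km (1 km = 1000 m; k in km⁻¹ = k in m⁻¹ × 1000):
φ = φ₀·exp(−k·Z) = 0.46 × exp(−0.44 × 4) = 0.46 × exp(−1.76)
  = 0.46 × 0.1720 = 0.0791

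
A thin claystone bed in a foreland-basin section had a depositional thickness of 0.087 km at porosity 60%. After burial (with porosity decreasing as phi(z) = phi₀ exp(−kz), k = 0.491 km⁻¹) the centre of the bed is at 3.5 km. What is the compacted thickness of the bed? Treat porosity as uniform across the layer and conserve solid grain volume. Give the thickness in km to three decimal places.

0.039 km

Porosity at 3.5 km: phi = 0.6·exp(−0.491×3.5) = 0.1076
Solid-volume conservation: h(1−phi) = h₀(1−phi₀) ⇒ h = h₀·(1−phi₀)/(1−phi)
h = 0.087 × (1 − 0.6)/(1 − 0.1076) = 0.087 × 0.4482 = 0.0390 km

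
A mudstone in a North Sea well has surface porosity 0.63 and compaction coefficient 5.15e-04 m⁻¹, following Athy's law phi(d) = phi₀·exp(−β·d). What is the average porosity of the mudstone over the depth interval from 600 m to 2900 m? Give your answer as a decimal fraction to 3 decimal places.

0.271

Working in km (1 km = 1000 m; β in km⁻¹ = β in m⁻¹ × 1000):
⟨phi⟩ = (1/(d₂−d₁)) ∫ phi₀ e^(−βd) dd = phi₀·(e^(−β·d₁) − e^(−β·d₂)) / (β·(d₂−d₁))
e^(−0.515×0.6) = 0.7342; e^(−0.515×2.9) = 0.2246
⟨phi⟩ = 0.63 × (0.7342 − 0.2246) / (0.515 × 2.3) = 0.63 × 0.4302 = 0.2710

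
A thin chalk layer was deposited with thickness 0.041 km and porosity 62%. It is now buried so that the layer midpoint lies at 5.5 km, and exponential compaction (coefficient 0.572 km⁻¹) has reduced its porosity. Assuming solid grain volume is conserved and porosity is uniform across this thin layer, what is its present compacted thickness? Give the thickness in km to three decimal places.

Porosity at 5.5 km: n = 0.62·exp(−0.572×5.5) = 0.0267
Solid-volume conservation: h(1−n) = h₀(1−n₀) ⇒ h = h₀·(1−n₀)/(1−n)
h = 0.041 × (1 − 0.62)/(1 − 0.0267) = 0.041 × 0.3904 = 0.0160 km

0.016 km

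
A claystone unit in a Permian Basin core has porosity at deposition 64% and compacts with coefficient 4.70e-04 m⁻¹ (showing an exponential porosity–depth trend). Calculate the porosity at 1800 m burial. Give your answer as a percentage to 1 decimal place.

27.5%

Working in km (1 km = 1000 m; c in km⁻¹ = c in m⁻¹ × 1000):
n = n₀·exp(−c·Z) = 0.64 × exp(−0.47 × 1.8) = 0.64 × exp(−0.846)
  = 0.64 × 0.4291 = 0.2746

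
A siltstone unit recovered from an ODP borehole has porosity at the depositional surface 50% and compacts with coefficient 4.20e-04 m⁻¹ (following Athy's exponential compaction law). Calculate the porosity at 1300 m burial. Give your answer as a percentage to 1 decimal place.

29.0%

Working in km (1 km = 1000 m; k in km⁻¹ = k in m⁻¹ × 1000):
n = n₀·exp(−k·Z) = 0.5 × exp(−0.42 × 1.3) = 0.5 × exp(−0.546)
  = 0.5 × 0.5793 = 0.2896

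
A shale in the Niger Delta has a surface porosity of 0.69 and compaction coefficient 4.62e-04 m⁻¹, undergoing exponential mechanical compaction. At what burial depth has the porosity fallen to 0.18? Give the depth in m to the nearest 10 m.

2910 m

Working in km (1 km = 1000 m; β in km⁻¹ = β in m⁻¹ × 1000):
Invert Athy's law: z = ln(φ₀/φ) / β
z = ln(0.69/0.18) / 0.462 = ln(3.833) / 0.462 = 1.3437 / 0.462 = 2.909 km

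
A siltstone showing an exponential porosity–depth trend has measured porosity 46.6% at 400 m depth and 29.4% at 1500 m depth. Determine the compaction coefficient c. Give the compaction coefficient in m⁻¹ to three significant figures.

0.000419 m⁻¹

Working in km (1 km = 1000 m; c in km⁻¹ = c in m⁻¹ × 1000):
Athy: n(d) = n₀ e^(−cd) ⇒ n₁/n₂ = e^{c(d₂−d₁)} ⇒ c = ln(n₁/n₂)/(d₂−d₁)
c = ln(0.466/0.294) / (1.5 − 0.4) = ln(1.585) / 1.1 = 0.4606 / 1.1 = 0.4187 km⁻¹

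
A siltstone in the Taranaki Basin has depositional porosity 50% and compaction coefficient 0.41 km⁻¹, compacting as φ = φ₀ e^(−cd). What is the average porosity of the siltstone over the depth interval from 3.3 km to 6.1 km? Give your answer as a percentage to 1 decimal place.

⟨φ⟩ = (1/(d₂−d₁)) ∫ φ₀ e^(−cd) dd = φ₀·(e^(−c·d₁) − e^(−c·d₂)) / (c·(d₂−d₁))
e^(−0.41×3.3) = 0.2585; e^(−0.41×6.1) = 0.0820
⟨φ⟩ = 0.5 × (0.2585 − 0.0820) / (0.41 × 2.8) = 0.5 × 0.1537 = 0.0769

7.7%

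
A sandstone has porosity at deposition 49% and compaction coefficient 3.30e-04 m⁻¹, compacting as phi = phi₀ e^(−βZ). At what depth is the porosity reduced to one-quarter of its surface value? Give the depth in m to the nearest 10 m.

4200 m

Working in km (1 km = 1000 m; β in km⁻¹ = β in m⁻¹ × 1000):
phi/phi₀ = 1/4 ⇒ exp(−β·Z) = 1/4 ⇒ Z = ln(4) / β
Z = 1.3863 / 0.33 = 4.201 km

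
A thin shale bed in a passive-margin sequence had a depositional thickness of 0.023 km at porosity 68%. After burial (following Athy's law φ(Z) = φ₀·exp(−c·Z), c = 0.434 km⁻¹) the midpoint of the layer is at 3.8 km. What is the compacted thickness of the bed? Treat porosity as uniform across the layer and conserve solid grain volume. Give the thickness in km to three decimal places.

Porosity at 3.8 km: φ = 0.68·exp(−0.434×3.8) = 0.1307
Solid-volume conservation: h(1−φ) = h₀(1−φ₀) ⇒ h = h₀·(1−φ₀)/(1−φ)
h = 0.023 × (1 − 0.68)/(1 − 0.1307) = 0.023 × 0.3681 = 0.0085 km

0.008 km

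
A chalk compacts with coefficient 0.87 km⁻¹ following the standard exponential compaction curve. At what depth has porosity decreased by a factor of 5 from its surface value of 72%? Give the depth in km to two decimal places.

1.85 km

phi/phi₀ = 1/5 ⇒ exp(−c·z) = 1/5 ⇒ z = ln(5) / c
z = 1.6094 / 0.87 = 1.850 km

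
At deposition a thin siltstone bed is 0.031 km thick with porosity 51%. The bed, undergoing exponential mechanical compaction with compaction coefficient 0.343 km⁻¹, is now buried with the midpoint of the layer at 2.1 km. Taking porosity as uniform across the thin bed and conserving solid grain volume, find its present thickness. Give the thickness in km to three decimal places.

Porosity at 2.1 km: n = 0.51·exp(−0.343×2.1) = 0.2482
Solid-volume conservation: h(1−n) = h₀(1−n₀) ⇒ h = h₀·(1−n₀)/(1−n)
h = 0.031 × (1 − 0.51)/(1 − 0.2482) = 0.031 × 0.6517 = 0.0202 km

0.020 km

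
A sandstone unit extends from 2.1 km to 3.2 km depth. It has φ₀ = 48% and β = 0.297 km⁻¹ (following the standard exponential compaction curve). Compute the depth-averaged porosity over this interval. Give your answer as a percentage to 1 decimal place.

⟨φ⟩ = (1/(Z₂−Z₁)) ∫ φ₀ e^(−βZ) dZ = φ₀·(e^(−β·Z₁) − e^(−β·Z₂)) / (β·(Z₂−Z₁))
e^(−0.297×2.1) = 0.5360; e^(−0.297×3.2) = 0.3866
⟨φ⟩ = 0.48 × (0.5360 − 0.3866) / (0.297 × 1.1) = 0.48 × 0.4572 = 0.2195

21.9%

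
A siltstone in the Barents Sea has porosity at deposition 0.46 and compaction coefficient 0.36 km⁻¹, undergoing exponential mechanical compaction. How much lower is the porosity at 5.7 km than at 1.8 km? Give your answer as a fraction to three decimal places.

φ(1.8) = 0.46·e^(−0.36×1.8) = 0.2406
φ(5.7) = 0.46·e^(−0.36×5.7) = 0.0591
Δφ = 0.2406 − 0.0591 = 0.1815

0.182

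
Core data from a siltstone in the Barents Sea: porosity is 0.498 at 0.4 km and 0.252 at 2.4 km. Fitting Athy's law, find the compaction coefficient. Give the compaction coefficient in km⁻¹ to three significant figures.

0.341 km⁻¹

Athy: n(z) = n₀ e^(−kz) ⇒ n₁/n₂ = e^{k(z₂−z₁)} ⇒ k = ln(n₁/n₂)/(z₂−z₁)
k = ln(0.498/0.252) / (2.4 − 0.4) = ln(1.976) / 2 = 0.6812 / 2 = 0.3406 km⁻¹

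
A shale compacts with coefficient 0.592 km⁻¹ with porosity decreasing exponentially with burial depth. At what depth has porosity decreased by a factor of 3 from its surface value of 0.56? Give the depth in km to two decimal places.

1.86 km

φ/φ₀ = 1/3 ⇒ exp(−k·d) = 1/3 ⇒ d = ln(3) / k
d = 1.0986 / 0.592 = 1.856 km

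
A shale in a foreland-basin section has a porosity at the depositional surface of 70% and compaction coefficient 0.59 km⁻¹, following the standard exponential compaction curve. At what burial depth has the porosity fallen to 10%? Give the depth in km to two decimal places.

Invert Athy's law: d = ln(n₀/n) / c
d = ln(0.7/0.1) / 0.59 = ln(7) / 0.59 = 1.9459 / 0.59 = 3.298 km

3.30 km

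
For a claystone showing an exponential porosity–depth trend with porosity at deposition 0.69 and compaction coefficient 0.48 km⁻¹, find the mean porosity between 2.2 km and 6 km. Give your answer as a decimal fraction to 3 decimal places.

⟨phi⟩ = (1/(d₂−d₁)) ∫ phi₀ e^(−cd) dd = phi₀·(e^(−c·d₁) − e^(−c·d₂)) / (c·(d₂−d₁))
e^(−0.48×2.2) = 0.3478; e^(−0.48×6) = 0.0561
⟨phi⟩ = 0.69 × (0.3478 − 0.0561) / (0.48 × 3.8) = 0.69 × 0.1599 = 0.1104

0.110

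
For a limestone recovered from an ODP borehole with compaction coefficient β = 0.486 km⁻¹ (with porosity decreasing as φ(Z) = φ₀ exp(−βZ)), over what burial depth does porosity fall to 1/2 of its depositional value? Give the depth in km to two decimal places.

1.43 km

φ/φ₀ = 1/2 ⇒ exp(−β·Z) = 1/2 ⇒ Z = ln(2) / β
Z = 0.6931 / 0.486 = 1.426 km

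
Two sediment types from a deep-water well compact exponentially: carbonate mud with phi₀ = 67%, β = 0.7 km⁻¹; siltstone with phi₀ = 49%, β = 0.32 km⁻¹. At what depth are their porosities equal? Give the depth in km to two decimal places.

0.82 km

Set phi₀ₐ e^(−βₐZ) = phi₀ᵦ e^(−βᵦZ) ⇒ ln(phi₀ₐ/phi₀ᵦ) = (βₐ − βᵦ)·Z
Z = ln(0.67/0.49) / (0.7 − 0.32) = 0.3129 / 0.38 = 0.823 km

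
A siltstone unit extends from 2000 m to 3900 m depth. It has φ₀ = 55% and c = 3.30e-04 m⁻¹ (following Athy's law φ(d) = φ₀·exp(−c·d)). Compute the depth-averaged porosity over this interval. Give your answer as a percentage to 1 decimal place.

21.1%

Working in km (1 km = 1000 m; c in km⁻¹ = c in m⁻¹ × 1000):
⟨φ⟩ = (1/(d₂−d₁)) ∫ φ₀ e^(−cd) dd = φ₀·(e^(−c·d₁) − e^(−c·d₂)) / (c·(d₂−d₁))
e^(−0.33×2) = 0.5169; e^(−0.33×3.9) = 0.2761
⟨φ⟩ = 0.55 × (0.5169 − 0.2761) / (0.33 × 1.9) = 0.55 × 0.3840 = 0.2112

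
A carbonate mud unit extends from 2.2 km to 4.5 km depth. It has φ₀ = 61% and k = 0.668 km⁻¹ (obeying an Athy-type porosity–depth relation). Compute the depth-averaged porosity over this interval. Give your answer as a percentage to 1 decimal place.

⟨φ⟩ = (1/(d₂−d₁)) ∫ φ₀ e^(−kd) dd = φ₀·(e^(−k·d₁) − e^(−k·d₂)) / (k·(d₂−d₁))
e^(−0.668×2.2) = 0.2300; e^(−0.668×4.5) = 0.0495
⟨φ⟩ = 0.61 × (0.2300 − 0.0495) / (0.668 × 2.3) = 0.61 × 0.1175 = 0.0717

7.2%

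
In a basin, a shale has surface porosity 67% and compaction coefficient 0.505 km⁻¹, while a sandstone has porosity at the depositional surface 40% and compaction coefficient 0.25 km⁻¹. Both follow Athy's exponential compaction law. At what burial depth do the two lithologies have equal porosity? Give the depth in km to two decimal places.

Set n₀ₐ e^(−cₐd) = n₀ᵦ e^(−cᵦd) ⇒ ln(n₀ₐ/n₀ᵦ) = (cₐ − cᵦ)·d
d = ln(0.67/0.4) / (0.505 − 0.25) = 0.5158 / 0.255 = 2.023 km

2.02 km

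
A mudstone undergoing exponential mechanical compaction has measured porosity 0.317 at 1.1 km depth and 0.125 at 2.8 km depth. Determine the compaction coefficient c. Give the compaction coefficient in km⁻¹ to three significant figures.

Athy: φ(Z) = φ₀ e^(−cZ) ⇒ φ₁/φ₂ = e^{c(Z₂−Z₁)} ⇒ c = ln(φ₁/φ₂)/(Z₂−Z₁)
c = ln(0.317/0.125) / (2.8 − 1.1) = ln(2.536) / 1.7 = 0.9306 / 1.7 = 0.5474 km⁻¹

0.547 km⁻¹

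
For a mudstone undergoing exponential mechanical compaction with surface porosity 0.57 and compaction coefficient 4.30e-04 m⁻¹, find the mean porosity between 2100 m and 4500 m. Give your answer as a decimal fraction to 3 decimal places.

0.144

Working in km (1 km = 1000 m; β in km⁻¹ = β in m⁻¹ × 1000):
⟨n⟩ = (1/(z₂−z₁)) ∫ n₀ e^(−βz) dz = n₀·(e^(−β·z₁) − e^(−β·z₂)) / (β·(z₂−z₁))
e^(−0.43×2.1) = 0.4054; e^(−0.43×4.5) = 0.1444
⟨n⟩ = 0.57 × (0.4054 − 0.1444) / (0.43 × 2.4) = 0.57 × 0.2528 = 0.1441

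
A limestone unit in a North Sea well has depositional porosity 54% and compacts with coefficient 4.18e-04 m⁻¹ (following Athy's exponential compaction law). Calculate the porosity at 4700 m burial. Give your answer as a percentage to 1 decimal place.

7.6%

Working in km (1 km = 1000 m; c in km⁻¹ = c in m⁻¹ × 1000):
phi = phi₀·exp(−c·Z) = 0.54 × exp(−0.418 × 4.7) = 0.54 × exp(−1.965)
  = 0.54 × 0.1402 = 0.0757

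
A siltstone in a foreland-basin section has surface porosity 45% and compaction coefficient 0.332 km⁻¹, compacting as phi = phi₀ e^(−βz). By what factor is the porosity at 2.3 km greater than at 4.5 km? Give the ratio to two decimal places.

2.08

phi(z₁)/phi(z₂) = e^(−β·z₁)/e^(−β·z₂) = e^{β(z₂−z₁)}
= exp(0.332 × 2.2) = exp(0.7304) = 2.0759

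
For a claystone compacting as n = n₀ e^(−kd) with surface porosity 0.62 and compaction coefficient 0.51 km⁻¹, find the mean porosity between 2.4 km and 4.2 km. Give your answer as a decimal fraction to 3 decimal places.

0.119

⟨n⟩ = (1/(d₂−d₁)) ∫ n₀ e^(−kd) dd = n₀·(e^(−k·d₁) − e^(−k·d₂)) / (k·(d₂−d₁))
e^(−0.51×2.4) = 0.2941; e^(−0.51×4.2) = 0.1174
⟨n⟩ = 0.62 × (0.2941 − 0.1174) / (0.51 × 1.8) = 0.62 × 0.1924 = 0.1193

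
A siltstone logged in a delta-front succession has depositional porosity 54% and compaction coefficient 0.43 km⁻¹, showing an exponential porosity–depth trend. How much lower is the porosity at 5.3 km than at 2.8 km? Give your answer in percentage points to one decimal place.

10.7 percentage points

φ(2.8) = 0.54·e^(−0.43×2.8) = 0.1620
φ(5.3) = 0.54·e^(−0.43×5.3) = 0.0553
Δφ = 0.1620 − 0.0553 = 0.1067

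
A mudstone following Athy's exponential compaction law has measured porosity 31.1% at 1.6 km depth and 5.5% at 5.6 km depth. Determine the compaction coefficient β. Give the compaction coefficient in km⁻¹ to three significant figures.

0.433 km⁻¹

Athy: phi(d) = phi₀ e^(−βd) ⇒ phi₁/phi₂ = e^{β(d₂−d₁)} ⇒ β = ln(phi₁/phi₂)/(d₂−d₁)
β = ln(0.311/0.055) / (5.6 − 1.6) = ln(5.655) / 4 = 1.7325 / 4 = 0.4331 km⁻¹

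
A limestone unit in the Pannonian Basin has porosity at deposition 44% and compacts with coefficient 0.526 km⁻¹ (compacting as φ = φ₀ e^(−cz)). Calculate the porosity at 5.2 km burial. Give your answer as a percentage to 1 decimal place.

2.9%

φ = φ₀·exp(−c·z) = 0.44 × exp(−0.526 × 5.2) = 0.44 × exp(−2.735)
  = 0.44 × 0.0649 = 0.0285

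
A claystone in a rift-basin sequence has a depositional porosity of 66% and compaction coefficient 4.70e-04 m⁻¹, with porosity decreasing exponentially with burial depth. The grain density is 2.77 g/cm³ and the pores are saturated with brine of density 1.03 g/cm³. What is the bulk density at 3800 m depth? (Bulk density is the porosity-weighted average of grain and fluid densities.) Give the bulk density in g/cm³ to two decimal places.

Working in km (1 km = 1000 m; c in km⁻¹ = c in m⁻¹ × 1000):
Porosity at depth: phi = 0.66·exp(−0.47×3.8) = 0.66×0.1676 = 0.1106
Bulk density: ρ_b = (1−phi)ρ_g + phi·ρ_f = 0.8894×2.77 + 0.1106×1.03
       = 2.464 + 0.114 = 2.577 g/cm³

2.58 g/cm³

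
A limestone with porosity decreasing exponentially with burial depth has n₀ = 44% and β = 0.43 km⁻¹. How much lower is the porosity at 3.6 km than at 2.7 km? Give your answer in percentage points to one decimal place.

4.4 percentage points

n(2.7) = 0.44·e^(−0.43×2.7) = 0.1378
n(3.6) = 0.44·e^(−0.43×3.6) = 0.0936
Δn = 0.1378 − 0.0936 = 0.0442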